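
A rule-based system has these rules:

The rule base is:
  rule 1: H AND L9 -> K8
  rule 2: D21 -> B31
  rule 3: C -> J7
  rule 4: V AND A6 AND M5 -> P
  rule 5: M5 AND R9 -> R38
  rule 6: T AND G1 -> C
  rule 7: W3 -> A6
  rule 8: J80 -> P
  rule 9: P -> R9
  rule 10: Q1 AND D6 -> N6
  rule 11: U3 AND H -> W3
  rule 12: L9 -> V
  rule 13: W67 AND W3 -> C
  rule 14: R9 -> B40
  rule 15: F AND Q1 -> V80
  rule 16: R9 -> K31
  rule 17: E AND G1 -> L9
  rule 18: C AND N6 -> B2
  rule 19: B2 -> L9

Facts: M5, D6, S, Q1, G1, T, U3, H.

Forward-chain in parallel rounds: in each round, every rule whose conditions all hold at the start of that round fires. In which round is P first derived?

5

[1] rule 6 [T AND G1 -> C]; rule 10 [Q1 AND D6 -> N6]; rule 11 [U3 AND H -> W3]. ⇒ new: C, N6, W3.
[2] rule 3 [C -> J7]; rule 7 [W3 -> A6]; rule 18 [C AND N6 -> B2]. ⇒ new: J7, A6, B2.
[3] rule 19 [B2 -> L9]. ⇒ new: L9.
[4] rule 1 [H AND L9 -> K8]; rule 12 [L9 -> V]. ⇒ new: K8, V.
[5] rule 4 [V AND A6 AND M5 -> P]. ⇒ new: P.
P first appears in round 5.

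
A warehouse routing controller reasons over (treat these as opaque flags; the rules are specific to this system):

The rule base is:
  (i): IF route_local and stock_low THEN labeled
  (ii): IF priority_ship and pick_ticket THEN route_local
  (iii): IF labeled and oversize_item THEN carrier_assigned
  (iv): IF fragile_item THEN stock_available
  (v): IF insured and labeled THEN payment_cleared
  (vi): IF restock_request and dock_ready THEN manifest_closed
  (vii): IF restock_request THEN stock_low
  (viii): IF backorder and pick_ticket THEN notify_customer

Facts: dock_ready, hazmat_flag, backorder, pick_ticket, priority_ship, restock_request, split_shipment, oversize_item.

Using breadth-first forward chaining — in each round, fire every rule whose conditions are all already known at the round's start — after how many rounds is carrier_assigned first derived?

Round 1 fires (ii), (vi), (vii), (viii), giving route_local, manifest_closed, stock_low, notify_customer.
Round 2 fires (i), giving labeled.
Round 3 fires (iii), giving carrier_assigned.
carrier_assigned first appears in round 3.

3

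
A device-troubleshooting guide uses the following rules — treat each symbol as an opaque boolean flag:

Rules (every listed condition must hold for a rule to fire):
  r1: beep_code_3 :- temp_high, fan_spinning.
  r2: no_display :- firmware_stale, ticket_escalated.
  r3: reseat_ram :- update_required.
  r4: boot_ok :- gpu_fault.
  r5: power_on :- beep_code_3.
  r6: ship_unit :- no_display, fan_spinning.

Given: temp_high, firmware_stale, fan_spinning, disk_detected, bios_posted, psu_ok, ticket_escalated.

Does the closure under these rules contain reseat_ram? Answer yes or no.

Round 1: r1 [beep_code_3 :- temp_high, fan_spinning.]; r2 [no_display :- firmware_stale, ticket_escalated.]. Adds beep_code_3, no_display.
Round 2: r5 [power_on :- beep_code_3.]; r6 [ship_unit :- no_display, fan_spinning.]. Adds power_on, ship_unit.
Fixed point reached. reseat_ram is concluded only by r3; r3 needs update_required (never derived).

no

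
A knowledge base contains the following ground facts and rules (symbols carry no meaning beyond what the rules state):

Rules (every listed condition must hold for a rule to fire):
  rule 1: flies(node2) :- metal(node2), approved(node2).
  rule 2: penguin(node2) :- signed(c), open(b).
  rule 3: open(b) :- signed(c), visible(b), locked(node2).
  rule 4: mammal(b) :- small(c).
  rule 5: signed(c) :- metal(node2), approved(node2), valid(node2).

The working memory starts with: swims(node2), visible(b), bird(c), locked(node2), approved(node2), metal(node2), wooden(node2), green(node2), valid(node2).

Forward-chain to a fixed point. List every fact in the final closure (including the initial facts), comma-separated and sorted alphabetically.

approved(node2), bird(c), flies(node2), green(node2), locked(node2), metal(node2), open(b), penguin(node2), signed(c), swims(node2), valid(node2), visible(b), wooden(node2)

Round 1 fires rule 1, rule 5, giving flies(node2), signed(c).
Round 2 fires rule 3, giving open(b).
Round 3 fires rule 2, giving penguin(node2).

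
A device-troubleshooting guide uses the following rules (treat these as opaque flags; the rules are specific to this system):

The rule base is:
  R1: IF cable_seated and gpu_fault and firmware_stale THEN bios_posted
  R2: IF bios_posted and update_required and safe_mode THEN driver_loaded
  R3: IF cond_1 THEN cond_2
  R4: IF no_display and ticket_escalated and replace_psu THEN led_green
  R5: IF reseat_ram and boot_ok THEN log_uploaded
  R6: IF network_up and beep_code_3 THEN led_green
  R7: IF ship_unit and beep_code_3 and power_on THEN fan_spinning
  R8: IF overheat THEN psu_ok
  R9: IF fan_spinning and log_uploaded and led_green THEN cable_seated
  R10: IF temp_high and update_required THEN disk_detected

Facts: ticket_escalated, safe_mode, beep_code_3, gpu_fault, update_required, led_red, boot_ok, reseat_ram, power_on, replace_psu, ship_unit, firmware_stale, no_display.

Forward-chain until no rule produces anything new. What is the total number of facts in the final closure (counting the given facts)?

19

Round 1: R4 [IF no_display and ticket_escalated and replace_psu THEN led_green]; R5 [IF reseat_ram and boot_ok THEN log_uploaded]; R7 [IF ship_unit and beep_code_3 and power_on THEN fan_spinning]. New: led_green, log_uploaded, fan_spinning.
Round 2: R9 [IF fan_spinning and log_uploaded and led_green THEN cable_seated]. New: cable_seated.
Round 3: R1 [IF cable_seated and gpu_fault and firmware_stale THEN bios_posted]. New: bios_posted.
Round 4: R2 [IF bios_posted and update_required and safe_mode THEN driver_loaded]. New: driver_loaded.
Closure: {beep_code_3, bios_posted, boot_ok, cable_seated, driver_loaded, fan_spinning, firmware_stale, gpu_fault, led_green, led_red, log_uploaded, no_display, power_on, replace_psu, reseat_ram, safe_mode, ship_unit, ticket_escalated, update_required} — 19 facts.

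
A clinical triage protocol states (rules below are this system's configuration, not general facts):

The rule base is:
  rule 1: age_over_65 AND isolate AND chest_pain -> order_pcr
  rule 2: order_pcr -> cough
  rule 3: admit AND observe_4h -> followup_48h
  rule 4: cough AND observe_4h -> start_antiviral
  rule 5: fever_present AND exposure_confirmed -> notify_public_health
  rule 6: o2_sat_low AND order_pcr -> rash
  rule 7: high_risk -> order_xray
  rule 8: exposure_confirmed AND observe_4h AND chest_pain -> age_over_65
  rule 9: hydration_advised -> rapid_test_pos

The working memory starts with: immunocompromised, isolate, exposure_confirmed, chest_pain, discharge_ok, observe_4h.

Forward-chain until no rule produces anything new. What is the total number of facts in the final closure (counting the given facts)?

10

[1] rule 8 [exposure_confirmed AND observe_4h AND chest_pain -> age_over_65]. ⇒ new: age_over_65.
[2] rule 1 [age_over_65 AND isolate AND chest_pain -> order_pcr]. ⇒ new: order_pcr.
[3] rule 2 [order_pcr -> cough]. ⇒ new: cough.
[4] rule 4 [cough AND observe_4h -> start_antiviral]. ⇒ new: start_antiviral.
Closure: {age_over_65, chest_pain, cough, discharge_ok, exposure_confirmed, immunocompromised, isolate, observe_4h, order_pcr, start_antiviral} — 10 facts.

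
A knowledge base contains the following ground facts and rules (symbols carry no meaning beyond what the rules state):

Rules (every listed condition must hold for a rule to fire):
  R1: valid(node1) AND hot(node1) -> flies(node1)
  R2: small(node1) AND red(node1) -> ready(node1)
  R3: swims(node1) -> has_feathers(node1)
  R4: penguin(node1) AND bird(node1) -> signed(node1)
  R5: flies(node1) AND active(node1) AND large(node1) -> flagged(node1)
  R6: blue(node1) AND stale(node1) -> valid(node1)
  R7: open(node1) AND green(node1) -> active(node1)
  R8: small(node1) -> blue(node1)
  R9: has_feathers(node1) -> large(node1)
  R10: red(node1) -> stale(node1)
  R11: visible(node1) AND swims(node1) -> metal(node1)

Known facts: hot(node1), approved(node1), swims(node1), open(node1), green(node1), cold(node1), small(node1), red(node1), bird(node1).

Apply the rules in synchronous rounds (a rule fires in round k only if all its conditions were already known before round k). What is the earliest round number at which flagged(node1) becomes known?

4

Round 1 fires R2, R3, R7, R8, R10, giving ready(node1), has_feathers(node1), active(node1), blue(node1), stale(node1).
Round 2 fires R6, R9, giving valid(node1), large(node1).
Round 3 fires R1, giving flies(node1).
Round 4 fires R5, giving flagged(node1).
flagged(node1) first appears in round 4.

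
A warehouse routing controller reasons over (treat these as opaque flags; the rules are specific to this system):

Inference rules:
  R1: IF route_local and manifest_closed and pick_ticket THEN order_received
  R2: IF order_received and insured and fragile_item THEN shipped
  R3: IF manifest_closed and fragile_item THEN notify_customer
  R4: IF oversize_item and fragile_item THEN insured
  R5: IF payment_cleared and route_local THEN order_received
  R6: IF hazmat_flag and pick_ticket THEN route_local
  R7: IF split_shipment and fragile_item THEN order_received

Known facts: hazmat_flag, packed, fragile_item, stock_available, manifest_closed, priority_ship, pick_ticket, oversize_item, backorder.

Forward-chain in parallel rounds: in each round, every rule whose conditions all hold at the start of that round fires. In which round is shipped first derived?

3

Round 1 fires R3, R4, R6, giving notify_customer, insured, route_local.
Round 2 fires R1, giving order_received.
Round 3 fires R2, giving shipped.
shipped first appears in round 3.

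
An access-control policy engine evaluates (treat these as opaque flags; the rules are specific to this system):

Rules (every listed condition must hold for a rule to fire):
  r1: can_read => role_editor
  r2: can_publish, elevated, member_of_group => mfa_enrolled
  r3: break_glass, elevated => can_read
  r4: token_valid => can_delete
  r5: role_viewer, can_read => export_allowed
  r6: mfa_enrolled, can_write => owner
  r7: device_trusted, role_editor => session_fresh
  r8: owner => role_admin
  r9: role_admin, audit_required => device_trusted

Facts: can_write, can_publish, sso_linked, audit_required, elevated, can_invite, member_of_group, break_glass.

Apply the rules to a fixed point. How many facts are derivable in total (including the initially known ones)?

15

Round 1: r2 [can_publish, elevated, member_of_group => mfa_enrolled]; r3 [break_glass, elevated => can_read]. Adds mfa_enrolled, can_read.
Round 2: r1 [can_read => role_editor]; r6 [mfa_enrolled, can_write => owner]. Adds role_editor, owner.
Round 3: r8 [owner => role_admin]. Adds role_admin.
Round 4: r9 [role_admin, audit_required => device_trusted]. Adds device_trusted.
Round 5: r7 [device_trusted, role_editor => session_fresh]. Adds session_fresh.
Closure: {audit_required, break_glass, can_invite, can_publish, can_read, can_write, device_trusted, elevated, member_of_group, mfa_enrolled, owner, role_admin, role_editor, session_fresh, sso_linked} — 15 facts.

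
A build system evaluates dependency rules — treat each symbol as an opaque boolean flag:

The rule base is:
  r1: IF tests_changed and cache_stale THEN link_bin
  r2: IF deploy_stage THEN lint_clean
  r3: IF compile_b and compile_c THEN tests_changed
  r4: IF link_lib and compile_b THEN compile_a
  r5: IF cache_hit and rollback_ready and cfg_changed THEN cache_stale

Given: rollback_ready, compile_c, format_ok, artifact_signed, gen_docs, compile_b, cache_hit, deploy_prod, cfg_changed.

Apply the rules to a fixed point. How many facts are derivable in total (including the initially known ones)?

Round 1: r3 [IF compile_b and compile_c THEN tests_changed]; r5 [IF cache_hit and rollback_ready and cfg_changed THEN cache_stale]. Adds tests_changed, cache_stale.
Round 2: r1 [IF tests_changed and cache_stale THEN link_bin]. Adds link_bin.
Closure: {artifact_signed, cache_hit, cache_stale, cfg_changed, compile_b, compile_c, deploy_prod, format_ok, gen_docs, link_bin, rollback_ready, tests_changed} — 12 facts.

12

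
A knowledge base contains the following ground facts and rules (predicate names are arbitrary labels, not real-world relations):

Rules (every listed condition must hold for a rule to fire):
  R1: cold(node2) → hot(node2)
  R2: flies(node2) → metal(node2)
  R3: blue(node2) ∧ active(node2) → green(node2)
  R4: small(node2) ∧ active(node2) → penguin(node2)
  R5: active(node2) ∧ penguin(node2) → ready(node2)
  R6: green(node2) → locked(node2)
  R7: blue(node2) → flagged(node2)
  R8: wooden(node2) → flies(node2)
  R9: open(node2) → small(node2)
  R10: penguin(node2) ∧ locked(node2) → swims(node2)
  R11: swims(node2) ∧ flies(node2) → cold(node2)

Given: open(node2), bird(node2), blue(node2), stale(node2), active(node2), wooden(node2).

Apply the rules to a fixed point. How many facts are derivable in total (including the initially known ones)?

17

[1] R3 [blue(node2) ∧ active(node2) → green(node2)]; R7 [blue(node2) → flagged(node2)]; R8 [wooden(node2) → flies(node2)]; R9 [open(node2) → small(node2)]. ⇒ new: green(node2), flagged(node2), flies(node2), small(node2).
[2] R2 [flies(node2) → metal(node2)]; R4 [small(node2) ∧ active(node2) → penguin(node2)]; R6 [green(node2) → locked(node2)]. ⇒ new: metal(node2), penguin(node2), locked(node2).
[3] R5 [active(node2) ∧ penguin(node2) → ready(node2)]; R10 [penguin(node2) ∧ locked(node2) → swims(node2)]. ⇒ new: ready(node2), swims(node2).
[4] R11 [swims(node2) ∧ flies(node2) → cold(node2)]. ⇒ new: cold(node2).
[5] R1 [cold(node2) → hot(node2)]. ⇒ new: hot(node2).
Closure: {active(node2), bird(node2), blue(node2), cold(node2), flagged(node2), flies(node2), green(node2), hot(node2), locked(node2), metal(node2), open(node2), penguin(node2), ready(node2), small(node2), stale(node2), swims(node2), wooden(node2)} — 17 facts.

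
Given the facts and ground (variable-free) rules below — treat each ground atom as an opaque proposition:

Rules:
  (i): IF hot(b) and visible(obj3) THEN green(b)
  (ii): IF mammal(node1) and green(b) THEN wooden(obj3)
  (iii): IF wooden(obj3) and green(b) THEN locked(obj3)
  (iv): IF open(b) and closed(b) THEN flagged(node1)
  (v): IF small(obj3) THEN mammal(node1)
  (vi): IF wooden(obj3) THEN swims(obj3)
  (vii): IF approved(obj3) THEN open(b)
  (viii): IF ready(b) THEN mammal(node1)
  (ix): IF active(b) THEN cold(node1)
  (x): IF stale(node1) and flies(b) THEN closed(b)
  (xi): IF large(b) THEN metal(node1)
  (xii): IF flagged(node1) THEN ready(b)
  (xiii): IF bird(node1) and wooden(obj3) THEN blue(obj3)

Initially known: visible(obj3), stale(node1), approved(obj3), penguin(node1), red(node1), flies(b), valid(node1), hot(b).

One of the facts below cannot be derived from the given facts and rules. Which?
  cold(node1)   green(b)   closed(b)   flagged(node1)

cold(node1)

Round 1: (i) [IF hot(b) and visible(obj3) THEN green(b)]; (vii) [IF approved(obj3) THEN open(b)]; (x) [IF stale(node1) and flies(b) THEN closed(b)]. Adds green(b), open(b), closed(b).
Round 2: (iv) [IF open(b) and closed(b) THEN flagged(node1)]. Adds flagged(node1).
Round 3: (xii) [IF flagged(node1) THEN ready(b)]. Adds ready(b).
Round 4: (viii) [IF ready(b) THEN mammal(node1)]. Adds mammal(node1).
Round 5: (ii) [IF mammal(node1) and green(b) THEN wooden(obj3)]. Adds wooden(obj3).
Round 6: (iii) [IF wooden(obj3) and green(b) THEN locked(obj3)]; (vi) [IF wooden(obj3) THEN swims(obj3)]. Adds locked(obj3), swims(obj3).
Derived: closed(b) (round 1), flagged(node1) (round 2), green(b) (round 1). cold(node1) never appears in any round.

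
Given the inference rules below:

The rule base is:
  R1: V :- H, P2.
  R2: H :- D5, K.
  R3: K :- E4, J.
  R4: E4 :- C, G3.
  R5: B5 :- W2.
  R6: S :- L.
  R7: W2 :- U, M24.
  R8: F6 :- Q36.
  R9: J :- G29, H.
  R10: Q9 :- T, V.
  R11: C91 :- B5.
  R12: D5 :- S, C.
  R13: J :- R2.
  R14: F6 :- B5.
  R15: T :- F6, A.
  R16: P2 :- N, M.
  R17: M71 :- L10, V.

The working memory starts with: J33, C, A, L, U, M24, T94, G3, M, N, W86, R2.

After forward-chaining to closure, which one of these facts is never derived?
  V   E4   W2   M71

Round 1: R4 [E4 :- C, G3.]; R6 [S :- L.]; R7 [W2 :- U, M24.]; R13 [J :- R2.]; R16 [P2 :- N, M.]. New: E4, S, W2, J, P2.
Round 2: R3 [K :- E4, J.]; R5 [B5 :- W2.]; R12 [D5 :- S, C.]. New: K, B5, D5.
Round 3: R2 [H :- D5, K.]; R11 [C91 :- B5.]; R14 [F6 :- B5.]. New: H, C91, F6.
Round 4: R1 [V :- H, P2.]; R15 [T :- F6, A.]. New: V, T.
Round 5: R10 [Q9 :- T, V.]. New: Q9.
Derived: E4 (round 1), V (round 4), W2 (round 1). M71 never appears in any round.

M71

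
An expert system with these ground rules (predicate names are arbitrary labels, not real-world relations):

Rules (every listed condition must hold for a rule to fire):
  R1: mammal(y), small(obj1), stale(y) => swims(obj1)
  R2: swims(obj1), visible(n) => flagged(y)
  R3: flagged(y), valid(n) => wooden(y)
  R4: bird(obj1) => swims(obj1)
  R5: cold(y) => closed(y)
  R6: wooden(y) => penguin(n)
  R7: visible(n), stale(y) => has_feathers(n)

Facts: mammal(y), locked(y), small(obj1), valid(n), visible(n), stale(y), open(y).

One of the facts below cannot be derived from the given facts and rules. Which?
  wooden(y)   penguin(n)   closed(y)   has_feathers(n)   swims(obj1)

Round 1 fires R1, R7, giving swims(obj1), has_feathers(n).
Round 2 fires R2, giving flagged(y).
Round 3 fires R3, giving wooden(y).
Round 4 fires R6, giving penguin(n).
Derived: wooden(y) (round 3), swims(obj1) (round 1), penguin(n) (round 4), has_feathers(n) (round 1). closed(y) never appears in any round.

closed(y)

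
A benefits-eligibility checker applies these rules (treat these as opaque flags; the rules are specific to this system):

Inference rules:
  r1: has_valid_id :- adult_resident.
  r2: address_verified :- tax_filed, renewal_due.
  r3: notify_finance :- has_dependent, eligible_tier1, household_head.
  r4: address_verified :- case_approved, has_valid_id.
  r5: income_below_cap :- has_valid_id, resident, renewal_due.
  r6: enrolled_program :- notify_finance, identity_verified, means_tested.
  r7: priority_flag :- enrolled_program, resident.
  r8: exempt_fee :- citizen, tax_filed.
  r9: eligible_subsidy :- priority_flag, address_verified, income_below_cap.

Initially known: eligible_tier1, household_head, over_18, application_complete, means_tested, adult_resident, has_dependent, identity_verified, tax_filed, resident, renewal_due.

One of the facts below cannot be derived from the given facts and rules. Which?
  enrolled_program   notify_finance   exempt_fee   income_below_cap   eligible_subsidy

exempt_fee

[1] r1 [has_valid_id :- adult_resident.]; r2 [address_verified :- tax_filed, renewal_due.]; r3 [notify_finance :- has_dependent, eligible_tier1, household_head.]. ⇒ new: has_valid_id, address_verified, notify_finance.
[2] r5 [income_below_cap :- has_valid_id, resident, renewal_due.]; r6 [enrolled_program :- notify_finance, identity_verified, means_tested.]. ⇒ new: income_below_cap, enrolled_program.
[3] r7 [priority_flag :- enrolled_program, resident.]. ⇒ new: priority_flag.
[4] r9 [eligible_subsidy :- priority_flag, address_verified, income_below_cap.]. ⇒ new: eligible_subsidy.
Derived: enrolled_program (round 2), notify_finance (round 1), income_below_cap (round 2), eligible_subsidy (round 4). exempt_fee never appears in any round.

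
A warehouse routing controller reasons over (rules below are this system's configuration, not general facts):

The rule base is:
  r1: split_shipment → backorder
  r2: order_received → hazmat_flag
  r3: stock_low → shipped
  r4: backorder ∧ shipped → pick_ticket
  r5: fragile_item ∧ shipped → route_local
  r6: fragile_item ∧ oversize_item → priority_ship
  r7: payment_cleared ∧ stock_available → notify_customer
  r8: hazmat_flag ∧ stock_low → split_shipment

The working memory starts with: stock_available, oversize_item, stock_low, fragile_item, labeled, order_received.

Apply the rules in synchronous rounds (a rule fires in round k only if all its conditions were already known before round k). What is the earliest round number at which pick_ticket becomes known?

Round 1: r2 [order_received → hazmat_flag]; r3 [stock_low → shipped]; r6 [fragile_item ∧ oversize_item → priority_ship]. New: hazmat_flag, shipped, priority_ship.
Round 2: r5 [fragile_item ∧ shipped → route_local]; r8 [hazmat_flag ∧ stock_low → split_shipment]. New: route_local, split_shipment.
Round 3: r1 [split_shipment → backorder]. New: backorder.
Round 4: r4 [backorder ∧ shipped → pick_ticket]. New: pick_ticket.
pick_ticket first appears in round 4.

4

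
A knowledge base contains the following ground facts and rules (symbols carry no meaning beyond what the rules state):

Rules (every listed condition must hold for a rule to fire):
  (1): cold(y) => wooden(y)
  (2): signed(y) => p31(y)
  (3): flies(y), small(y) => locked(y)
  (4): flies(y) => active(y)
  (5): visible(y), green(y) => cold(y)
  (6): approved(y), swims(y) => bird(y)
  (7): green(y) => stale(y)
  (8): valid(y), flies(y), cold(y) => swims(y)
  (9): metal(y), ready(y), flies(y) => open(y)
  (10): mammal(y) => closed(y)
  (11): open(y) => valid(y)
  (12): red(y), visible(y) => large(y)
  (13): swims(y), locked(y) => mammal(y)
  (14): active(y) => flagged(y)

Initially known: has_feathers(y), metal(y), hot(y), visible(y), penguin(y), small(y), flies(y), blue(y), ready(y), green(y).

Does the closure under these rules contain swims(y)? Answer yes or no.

yes

Round 1: (3) [flies(y), small(y) => locked(y)]; (4) [flies(y) => active(y)]; (5) [visible(y), green(y) => cold(y)]; (7) [green(y) => stale(y)]; (9) [metal(y), ready(y), flies(y) => open(y)]. Adds locked(y), active(y), cold(y), stale(y), open(y).
Round 2: (1) [cold(y) => wooden(y)]; (11) [open(y) => valid(y)]; (14) [active(y) => flagged(y)]. Adds wooden(y), valid(y), flagged(y).
Round 3: (8) [valid(y), flies(y), cold(y) => swims(y)]. Adds swims(y).
Round 4: (13) [swims(y), locked(y) => mammal(y)]. Adds mammal(y).
Round 5: (10) [mammal(y) => closed(y)]. Adds closed(y).
swims(y) appears in round 3, so it is derivable.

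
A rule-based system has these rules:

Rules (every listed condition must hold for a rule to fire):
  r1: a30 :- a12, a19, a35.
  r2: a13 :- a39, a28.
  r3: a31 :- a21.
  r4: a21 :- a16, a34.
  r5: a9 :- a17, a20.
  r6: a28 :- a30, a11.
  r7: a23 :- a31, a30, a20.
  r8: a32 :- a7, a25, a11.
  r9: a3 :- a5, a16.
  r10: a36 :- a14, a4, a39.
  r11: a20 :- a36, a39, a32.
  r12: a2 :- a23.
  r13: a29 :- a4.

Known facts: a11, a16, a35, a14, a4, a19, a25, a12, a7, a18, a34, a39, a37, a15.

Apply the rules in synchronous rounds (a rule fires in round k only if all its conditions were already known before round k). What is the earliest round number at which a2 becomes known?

Round 1: r1 [a30 :- a12, a19, a35.]; r4 [a21 :- a16, a34.]; r8 [a32 :- a7, a25, a11.]; r10 [a36 :- a14, a4, a39.]; r13 [a29 :- a4.]. New: a30, a21, a32, a36, a29.
Round 2: r3 [a31 :- a21.]; r6 [a28 :- a30, a11.]; r11 [a20 :- a36, a39, a32.]. New: a31, a28, a20.
Round 3: r2 [a13 :- a39, a28.]; r7 [a23 :- a31, a30, a20.]. New: a13, a23.
Round 4: r12 [a2 :- a23.]. New: a2.
a2 first appears in round 4.

4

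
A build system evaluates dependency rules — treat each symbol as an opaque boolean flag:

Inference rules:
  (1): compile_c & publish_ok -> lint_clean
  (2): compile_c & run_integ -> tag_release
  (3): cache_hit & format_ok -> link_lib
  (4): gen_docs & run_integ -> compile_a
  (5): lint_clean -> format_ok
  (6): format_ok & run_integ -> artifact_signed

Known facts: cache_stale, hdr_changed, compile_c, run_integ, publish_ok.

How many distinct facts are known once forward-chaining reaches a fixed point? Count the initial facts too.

9

Round 1: (1) [compile_c & publish_ok -> lint_clean]; (2) [compile_c & run_integ -> tag_release]. New: lint_clean, tag_release.
Round 2: (5) [lint_clean -> format_ok]. New: format_ok.
Round 3: (6) [format_ok & run_integ -> artifact_signed]. New: artifact_signed.
Closure: {artifact_signed, cache_stale, compile_c, format_ok, hdr_changed, lint_clean, publish_ok, run_integ, tag_release} — 9 facts.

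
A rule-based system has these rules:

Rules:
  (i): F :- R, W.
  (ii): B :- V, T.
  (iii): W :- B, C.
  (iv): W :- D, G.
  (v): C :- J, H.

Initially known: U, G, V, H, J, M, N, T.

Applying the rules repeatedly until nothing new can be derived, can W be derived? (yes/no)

yes

Round 1: (ii) [B :- V, T.]; (v) [C :- J, H.]. New: B, C.
Round 2: (iii) [W :- B, C.]. New: W.
W appears in round 2, so it is derivable.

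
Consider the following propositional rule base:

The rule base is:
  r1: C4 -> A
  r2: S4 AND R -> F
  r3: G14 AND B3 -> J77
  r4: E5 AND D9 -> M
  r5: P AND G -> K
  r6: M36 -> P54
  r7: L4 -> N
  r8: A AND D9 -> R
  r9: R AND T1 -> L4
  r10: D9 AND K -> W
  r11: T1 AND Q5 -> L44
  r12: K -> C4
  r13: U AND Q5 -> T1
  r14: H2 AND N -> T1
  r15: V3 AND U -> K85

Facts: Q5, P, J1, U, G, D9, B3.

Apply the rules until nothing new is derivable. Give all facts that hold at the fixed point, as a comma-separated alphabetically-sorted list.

Round 1: r5 [P AND G -> K]; r13 [U AND Q5 -> T1]. New: K, T1.
Round 2: r10 [D9 AND K -> W]; r11 [T1 AND Q5 -> L44]; r12 [K -> C4]. New: W, L44, C4.
Round 3: r1 [C4 -> A]. New: A.
Round 4: r8 [A AND D9 -> R]. New: R.
Round 5: r9 [R AND T1 -> L4]. New: L4.
Round 6: r7 [L4 -> N]. New: N.

A, B3, C4, D9, G, J1, K, L4, L44, N, P, Q5, R, T1, U, W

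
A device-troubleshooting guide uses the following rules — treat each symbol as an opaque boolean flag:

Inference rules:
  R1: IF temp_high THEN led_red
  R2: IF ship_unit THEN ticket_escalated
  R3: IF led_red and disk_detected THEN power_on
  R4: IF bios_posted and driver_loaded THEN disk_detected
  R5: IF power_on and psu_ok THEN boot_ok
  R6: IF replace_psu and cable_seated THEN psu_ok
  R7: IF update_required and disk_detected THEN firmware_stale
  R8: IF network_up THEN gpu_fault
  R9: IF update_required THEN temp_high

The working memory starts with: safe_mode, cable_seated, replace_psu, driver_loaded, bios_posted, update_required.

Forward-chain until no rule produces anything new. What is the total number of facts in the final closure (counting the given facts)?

Round 1: R4 [IF bios_posted and driver_loaded THEN disk_detected]; R6 [IF replace_psu and cable_seated THEN psu_ok]; R9 [IF update_required THEN temp_high]. Adds disk_detected, psu_ok, temp_high.
Round 2: R1 [IF temp_high THEN led_red]; R7 [IF update_required and disk_detected THEN firmware_stale]. Adds led_red, firmware_stale.
Round 3: R3 [IF led_red and disk_detected THEN power_on]. Adds power_on.
Round 4: R5 [IF power_on and psu_ok THEN boot_ok]. Adds boot_ok.
Closure: {bios_posted, boot_ok, cable_seated, disk_detected, driver_loaded, firmware_stale, led_red, power_on, psu_ok, replace_psu, safe_mode, temp_high, update_required} — 13 facts.

13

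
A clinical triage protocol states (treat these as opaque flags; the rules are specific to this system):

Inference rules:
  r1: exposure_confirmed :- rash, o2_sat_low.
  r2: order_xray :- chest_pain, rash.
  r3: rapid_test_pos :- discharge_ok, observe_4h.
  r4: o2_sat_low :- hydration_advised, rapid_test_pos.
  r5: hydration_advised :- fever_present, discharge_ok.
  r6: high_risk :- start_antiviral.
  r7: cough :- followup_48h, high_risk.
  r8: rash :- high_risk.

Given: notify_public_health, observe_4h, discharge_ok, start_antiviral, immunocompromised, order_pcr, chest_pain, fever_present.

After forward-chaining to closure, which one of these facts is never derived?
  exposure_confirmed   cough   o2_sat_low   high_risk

[1] r3 [rapid_test_pos :- discharge_ok, observe_4h.]; r5 [hydration_advised :- fever_present, discharge_ok.]; r6 [high_risk :- start_antiviral.]. ⇒ new: rapid_test_pos, hydration_advised, high_risk.
[2] r4 [o2_sat_low :- hydration_advised, rapid_test_pos.]; r8 [rash :- high_risk.]. ⇒ new: o2_sat_low, rash.
[3] r1 [exposure_confirmed :- rash, o2_sat_low.]; r2 [order_xray :- chest_pain, rash.]. ⇒ new: exposure_confirmed, order_xray.
Derived: o2_sat_low (round 2), high_risk (round 1), exposure_confirmed (round 3). cough never appears in any round.

cough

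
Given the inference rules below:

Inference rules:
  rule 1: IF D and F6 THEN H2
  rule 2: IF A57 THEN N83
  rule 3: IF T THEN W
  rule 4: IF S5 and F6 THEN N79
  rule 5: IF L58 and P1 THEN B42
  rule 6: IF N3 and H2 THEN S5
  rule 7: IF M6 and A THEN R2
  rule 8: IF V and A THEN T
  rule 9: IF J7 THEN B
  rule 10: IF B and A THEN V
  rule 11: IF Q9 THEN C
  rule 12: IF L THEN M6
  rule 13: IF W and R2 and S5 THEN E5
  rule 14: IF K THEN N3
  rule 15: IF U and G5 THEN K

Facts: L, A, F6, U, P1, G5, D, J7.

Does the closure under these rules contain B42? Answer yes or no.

Round 1: rule 1 [IF D and F6 THEN H2]; rule 9 [IF J7 THEN B]; rule 12 [IF L THEN M6]; rule 15 [IF U and G5 THEN K]. Adds H2, B, M6, K.
Round 2: rule 7 [IF M6 and A THEN R2]; rule 10 [IF B and A THEN V]; rule 14 [IF K THEN N3]. Adds R2, V, N3.
Round 3: rule 6 [IF N3 and H2 THEN S5]; rule 8 [IF V and A THEN T]. Adds S5, T.
Round 4: rule 3 [IF T THEN W]; rule 4 [IF S5 and F6 THEN N79]. Adds W, N79.
Round 5: rule 13 [IF W and R2 and S5 THEN E5]. Adds E5.
Fixed point reached. B42 is concluded only by rule 5; rule 5 needs L58 (never derived).

no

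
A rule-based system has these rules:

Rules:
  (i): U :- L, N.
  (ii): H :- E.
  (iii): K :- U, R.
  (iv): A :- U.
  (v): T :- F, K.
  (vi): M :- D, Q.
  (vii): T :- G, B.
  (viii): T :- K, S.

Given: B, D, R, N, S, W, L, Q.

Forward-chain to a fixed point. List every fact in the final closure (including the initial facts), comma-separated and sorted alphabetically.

A, B, D, K, L, M, N, Q, R, S, T, U, W

Round 1 — (i), (vi), derive U, M.
Round 2 — (iii), (iv), derive K, A.
Round 3 — (viii), derive T.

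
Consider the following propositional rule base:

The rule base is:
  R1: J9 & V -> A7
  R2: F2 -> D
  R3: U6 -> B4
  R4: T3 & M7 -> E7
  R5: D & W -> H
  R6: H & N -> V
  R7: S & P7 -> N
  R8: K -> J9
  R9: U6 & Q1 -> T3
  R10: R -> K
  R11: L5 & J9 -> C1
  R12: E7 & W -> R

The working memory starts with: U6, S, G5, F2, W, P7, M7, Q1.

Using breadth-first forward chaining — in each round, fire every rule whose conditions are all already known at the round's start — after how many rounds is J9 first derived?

5

Round 1: R2 [F2 -> D]; R3 [U6 -> B4]; R7 [S & P7 -> N]; R9 [U6 & Q1 -> T3]. New: D, B4, N, T3.
Round 2: R4 [T3 & M7 -> E7]; R5 [D & W -> H]. New: E7, H.
Round 3: R6 [H & N -> V]; R12 [E7 & W -> R]. New: V, R.
Round 4: R10 [R -> K]. New: K.
Round 5: R8 [K -> J9]. New: J9.
J9 first appears in round 5.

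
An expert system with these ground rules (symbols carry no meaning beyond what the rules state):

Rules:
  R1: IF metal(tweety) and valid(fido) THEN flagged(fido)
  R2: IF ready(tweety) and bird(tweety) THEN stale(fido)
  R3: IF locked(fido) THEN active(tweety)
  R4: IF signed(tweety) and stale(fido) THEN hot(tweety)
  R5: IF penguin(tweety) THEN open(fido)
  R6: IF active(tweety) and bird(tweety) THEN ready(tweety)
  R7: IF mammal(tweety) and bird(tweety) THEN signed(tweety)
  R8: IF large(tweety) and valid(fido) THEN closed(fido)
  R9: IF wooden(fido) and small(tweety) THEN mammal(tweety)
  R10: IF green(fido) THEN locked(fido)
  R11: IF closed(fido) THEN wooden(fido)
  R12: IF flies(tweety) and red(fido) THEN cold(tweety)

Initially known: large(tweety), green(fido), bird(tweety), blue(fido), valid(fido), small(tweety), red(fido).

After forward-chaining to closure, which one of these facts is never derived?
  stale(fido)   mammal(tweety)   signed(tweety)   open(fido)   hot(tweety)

[1] R8 [IF large(tweety) and valid(fido) THEN closed(fido)]; R10 [IF green(fido) THEN locked(fido)]. ⇒ new: closed(fido), locked(fido).
[2] R3 [IF locked(fido) THEN active(tweety)]; R11 [IF closed(fido) THEN wooden(fido)]. ⇒ new: active(tweety), wooden(fido).
[3] R6 [IF active(tweety) and bird(tweety) THEN ready(tweety)]; R9 [IF wooden(fido) and small(tweety) THEN mammal(tweety)]. ⇒ new: ready(tweety), mammal(tweety).
[4] R2 [IF ready(tweety) and bird(tweety) THEN stale(fido)]; R7 [IF mammal(tweety) and bird(tweety) THEN signed(tweety)]. ⇒ new: stale(fido), signed(tweety).
[5] R4 [IF signed(tweety) and stale(fido) THEN hot(tweety)]. ⇒ new: hot(tweety).
Derived: signed(tweety) (round 4), stale(fido) (round 4), mammal(tweety) (round 3), hot(tweety) (round 5). open(fido) never appears in any round.

open(fido)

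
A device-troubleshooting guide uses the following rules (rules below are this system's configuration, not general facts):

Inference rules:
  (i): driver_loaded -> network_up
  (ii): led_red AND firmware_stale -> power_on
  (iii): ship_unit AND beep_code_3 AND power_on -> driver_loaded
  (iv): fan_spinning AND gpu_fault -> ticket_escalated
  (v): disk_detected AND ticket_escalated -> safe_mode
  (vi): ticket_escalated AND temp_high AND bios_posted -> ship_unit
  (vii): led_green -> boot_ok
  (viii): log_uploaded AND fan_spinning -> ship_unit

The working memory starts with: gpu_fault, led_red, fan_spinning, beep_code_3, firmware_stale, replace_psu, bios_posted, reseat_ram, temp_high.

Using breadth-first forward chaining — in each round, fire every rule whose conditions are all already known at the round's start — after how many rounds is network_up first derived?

4

Round 1 — (ii), (iv), derive power_on, ticket_escalated.
Round 2 — (vi), derive ship_unit.
Round 3 — (iii), derive driver_loaded.
Round 4 — (i), derive network_up.
network_up first appears in round 4.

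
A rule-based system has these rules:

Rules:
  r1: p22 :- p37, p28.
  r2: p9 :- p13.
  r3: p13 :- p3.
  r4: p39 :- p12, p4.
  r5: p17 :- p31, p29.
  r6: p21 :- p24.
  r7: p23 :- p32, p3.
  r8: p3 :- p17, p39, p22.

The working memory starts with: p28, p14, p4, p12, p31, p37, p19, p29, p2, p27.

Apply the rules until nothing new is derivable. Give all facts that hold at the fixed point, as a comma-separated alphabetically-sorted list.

Round 1 — r1, r4, r5, derive p22, p39, p17.
Round 2 — r8, derive p3.
Round 3 — r3, derive p13.
Round 4 — r2, derive p9.

p12, p13, p14, p17, p19, p2, p22, p27, p28, p29, p3, p31, p37, p39, p4, p9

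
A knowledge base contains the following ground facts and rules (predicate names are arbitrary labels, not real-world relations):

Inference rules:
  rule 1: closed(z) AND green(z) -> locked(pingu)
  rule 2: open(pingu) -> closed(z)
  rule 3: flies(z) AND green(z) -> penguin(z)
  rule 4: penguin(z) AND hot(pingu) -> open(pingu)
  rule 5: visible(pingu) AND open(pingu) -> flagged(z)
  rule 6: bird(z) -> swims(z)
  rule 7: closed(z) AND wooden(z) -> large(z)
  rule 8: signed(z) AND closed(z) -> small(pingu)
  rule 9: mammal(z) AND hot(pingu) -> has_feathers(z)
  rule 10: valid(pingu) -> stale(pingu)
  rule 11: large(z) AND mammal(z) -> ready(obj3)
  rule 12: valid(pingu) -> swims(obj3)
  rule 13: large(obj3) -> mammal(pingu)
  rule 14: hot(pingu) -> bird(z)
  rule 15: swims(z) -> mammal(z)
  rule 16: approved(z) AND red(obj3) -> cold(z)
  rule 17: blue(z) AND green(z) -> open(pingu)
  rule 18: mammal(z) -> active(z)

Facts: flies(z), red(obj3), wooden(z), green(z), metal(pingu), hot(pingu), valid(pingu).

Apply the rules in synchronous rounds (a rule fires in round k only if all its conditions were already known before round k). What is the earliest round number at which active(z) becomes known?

Round 1 — rule 3, rule 10, rule 12, rule 14, derive penguin(z), stale(pingu), swims(obj3), bird(z).
Round 2 — rule 4, rule 6, derive open(pingu), swims(z).
Round 3 — rule 2, rule 15, derive closed(z), mammal(z).
Round 4 — rule 1, rule 7, rule 9, rule 18, derive locked(pingu), large(z), has_feathers(z), active(z).
active(z) first appears in round 4.

4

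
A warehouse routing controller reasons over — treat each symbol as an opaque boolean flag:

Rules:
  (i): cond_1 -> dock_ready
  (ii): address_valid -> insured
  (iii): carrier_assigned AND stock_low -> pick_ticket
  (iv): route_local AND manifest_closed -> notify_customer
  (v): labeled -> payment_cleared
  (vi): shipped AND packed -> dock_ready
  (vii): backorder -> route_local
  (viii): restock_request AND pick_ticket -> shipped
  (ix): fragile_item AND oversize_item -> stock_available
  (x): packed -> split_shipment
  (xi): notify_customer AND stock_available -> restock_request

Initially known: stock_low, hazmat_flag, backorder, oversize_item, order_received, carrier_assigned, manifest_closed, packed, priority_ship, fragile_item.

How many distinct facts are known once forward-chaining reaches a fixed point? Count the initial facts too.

Round 1 — (iii), (vii), (ix), (x), derive pick_ticket, route_local, stock_available, split_shipment.
Round 2 — (iv), derive notify_customer.
Round 3 — (xi), derive restock_request.
Round 4 — (viii), derive shipped.
Round 5 — (vi), derive dock_ready.
Closure: {backorder, carrier_assigned, dock_ready, fragile_item, hazmat_flag, manifest_closed, notify_customer, order_received, oversize_item, packed, pick_ticket, priority_ship, restock_request, route_local, shipped, split_shipment, stock_available, stock_low} — 18 facts.

18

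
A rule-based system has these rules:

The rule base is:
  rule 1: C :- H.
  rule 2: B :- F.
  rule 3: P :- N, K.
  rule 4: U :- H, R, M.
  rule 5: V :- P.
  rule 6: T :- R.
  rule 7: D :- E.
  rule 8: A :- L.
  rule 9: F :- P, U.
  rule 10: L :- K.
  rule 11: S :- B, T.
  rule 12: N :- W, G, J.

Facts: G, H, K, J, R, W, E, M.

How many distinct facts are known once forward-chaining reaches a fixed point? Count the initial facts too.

Round 1: rule 1 [C :- H.]; rule 4 [U :- H, R, M.]; rule 6 [T :- R.]; rule 7 [D :- E.]; rule 10 [L :- K.]; rule 12 [N :- W, G, J.]. New: C, U, T, D, L, N.
Round 2: rule 3 [P :- N, K.]; rule 8 [A :- L.]. New: P, A.
Round 3: rule 5 [V :- P.]; rule 9 [F :- P, U.]. New: V, F.
Round 4: rule 2 [B :- F.]. New: B.
Round 5: rule 11 [S :- B, T.]. New: S.
Closure: {A, B, C, D, E, F, G, H, J, K, L, M, N, P, R, S, T, U, V, W} — 20 facts.

20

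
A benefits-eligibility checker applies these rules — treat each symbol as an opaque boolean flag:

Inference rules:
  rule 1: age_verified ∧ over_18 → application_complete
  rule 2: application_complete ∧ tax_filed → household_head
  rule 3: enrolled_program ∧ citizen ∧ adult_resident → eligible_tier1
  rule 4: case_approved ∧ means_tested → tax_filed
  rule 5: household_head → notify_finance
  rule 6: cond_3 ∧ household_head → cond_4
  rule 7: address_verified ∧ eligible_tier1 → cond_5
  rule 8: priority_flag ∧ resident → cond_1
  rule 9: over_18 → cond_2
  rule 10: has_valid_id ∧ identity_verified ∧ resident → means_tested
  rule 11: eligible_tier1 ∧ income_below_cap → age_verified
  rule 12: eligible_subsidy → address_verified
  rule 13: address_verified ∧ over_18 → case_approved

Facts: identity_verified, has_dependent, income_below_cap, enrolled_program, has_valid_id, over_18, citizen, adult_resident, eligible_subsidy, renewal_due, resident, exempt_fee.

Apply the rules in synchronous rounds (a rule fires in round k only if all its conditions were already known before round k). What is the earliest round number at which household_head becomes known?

Round 1: rule 3 [enrolled_program ∧ citizen ∧ adult_resident → eligible_tier1]; rule 9 [over_18 → cond_2]; rule 10 [has_valid_id ∧ identity_verified ∧ resident → means_tested]; rule 12 [eligible_subsidy → address_verified]. Adds eligible_tier1, cond_2, means_tested, address_verified.
Round 2: rule 7 [address_verified ∧ eligible_tier1 → cond_5]; rule 11 [eligible_tier1 ∧ income_below_cap → age_verified]; rule 13 [address_verified ∧ over_18 → case_approved]. Adds cond_5, age_verified, case_approved.
Round 3: rule 1 [age_verified ∧ over_18 → application_complete]; rule 4 [case_approved ∧ means_tested → tax_filed]. Adds application_complete, tax_filed.
Round 4: rule 2 [application_complete ∧ tax_filed → household_head]. Adds household_head.
household_head first appears in round 4.

4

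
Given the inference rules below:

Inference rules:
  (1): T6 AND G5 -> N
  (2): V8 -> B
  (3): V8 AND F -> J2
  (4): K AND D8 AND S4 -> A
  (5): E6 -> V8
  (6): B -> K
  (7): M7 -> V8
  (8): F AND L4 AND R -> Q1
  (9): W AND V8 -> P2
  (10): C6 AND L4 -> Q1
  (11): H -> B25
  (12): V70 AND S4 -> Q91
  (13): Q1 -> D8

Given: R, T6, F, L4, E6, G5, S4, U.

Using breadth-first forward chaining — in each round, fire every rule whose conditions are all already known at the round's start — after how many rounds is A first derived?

4

Round 1 fires (1), (5), (8), giving N, V8, Q1.
Round 2 fires (2), (3), (13), giving B, J2, D8.
Round 3 fires (6), giving K.
Round 4 fires (4), giving A.
A first appears in round 4.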